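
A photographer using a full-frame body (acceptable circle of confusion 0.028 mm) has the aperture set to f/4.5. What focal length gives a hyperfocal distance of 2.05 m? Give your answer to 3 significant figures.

From H = f²/(N·c) + f, with f ≪ H: f ≈ √(H·N·c) = √(2050 × 4.5 × 0.028) = √258.30 ≈ 16.07 mm.
Exact: f² + N·c·f − N·c·H = 0 ⇒ f = (−N·c + √((N·c)² + 4·N·c·H))/2 = (−0.126 + √1033.2)/2 ≈ 16.009 mm ≈ 16.0 mm.

16.0 mm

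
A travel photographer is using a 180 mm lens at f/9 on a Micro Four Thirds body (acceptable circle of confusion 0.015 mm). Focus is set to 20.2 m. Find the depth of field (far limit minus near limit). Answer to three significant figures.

3.39 m

Hyperfocal distance H = f²/(N·c) + f = 180²/(9 × 0.015) + 180 = 32400/0.135 + 180 ≈ 240180.0 mm ≈ 240.2 m.
Near limit Dn = s·(H − f)/(H + s − 2f) = 20200 × (240180.0 − 180) / (240180.0 + 20200 − 2 × 180) = 20200 × 240000.0 / 260020.0 ≈ 18644.7 mm.
Far limit Df = s·(H − f)/(H − s) = 20200 × (240180.0 − 180) / (240180.0 − 20200) = 20200 × 240000.0 / 219980.0 ≈ 22038.4 mm.
Depth of field = Df − Dn = 22038.4 − 18644.7 ≈ 3393.7 mm ≈ 3.39 m.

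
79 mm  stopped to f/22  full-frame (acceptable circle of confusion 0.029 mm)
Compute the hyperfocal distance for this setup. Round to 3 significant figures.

9.86 m

Hyperfocal distance H = f²/(N·c) + f = 79²/(22 × 0.029) + 79 = 6241/0.638 + 79 ≈ 9861.1 mm ≈ 9.86 m.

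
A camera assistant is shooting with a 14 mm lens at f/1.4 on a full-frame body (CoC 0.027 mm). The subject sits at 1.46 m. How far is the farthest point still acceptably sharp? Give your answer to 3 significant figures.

2.02 m

Hyperfocal distance H = f²/(N·c) + f = 14²/(1.4 × 0.027) + 14 = 196/0.0378 + 14 ≈ 5199.2 mm ≈ 5.199 m.
Far limit Df = s·(H − f)/(H − s) = 1460 × (5199.2 − 14) / (5199.2 − 1460) = 1460 × 5185.2 / 3739.2 ≈ 2024.6 mm ≈ 2.02 m.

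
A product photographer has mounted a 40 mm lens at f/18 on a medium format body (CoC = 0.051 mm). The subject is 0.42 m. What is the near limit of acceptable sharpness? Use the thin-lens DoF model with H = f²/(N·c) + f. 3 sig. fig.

Hyperfocal distance H = f²/(N·c) + f = 40²/(18 × 0.051) + 40 = 1600/0.918 + 40 ≈ 1782.9 mm ≈ 1.783 m.
Near limit Dn = s·(H − f)/(H + s − 2f) = 420 × (1782.9 − 40) / (1782.9 + 420 − 2 × 40) = 420 × 1742.9 / 2122.9 ≈ 344.82 mm.

345 mm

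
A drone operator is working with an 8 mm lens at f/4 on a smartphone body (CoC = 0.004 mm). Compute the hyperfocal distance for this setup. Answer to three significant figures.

Hyperfocal distance H = f²/(N·c) + f = 8²/(4 × 0.004) + 8 = 64/0.016 + 8 ≈ 4008.0 mm ≈ 4.01 m.

4.01 m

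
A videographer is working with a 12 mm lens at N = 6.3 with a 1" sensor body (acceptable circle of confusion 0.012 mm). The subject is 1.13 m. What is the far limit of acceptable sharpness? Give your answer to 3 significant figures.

2.74 m

Hyperfocal distance H = f²/(N·c) + f = 12²/(6.3 × 0.012) + 12 = 144/0.0756 + 12 ≈ 1916.8 mm ≈ 1.917 m.
Far limit Df = s·(H − f)/(H − s) = 1130 × (1916.8 − 12) / (1916.8 − 1130) = 1130 × 1904.8 / 786.8 ≈ 2735.7 mm ≈ 2.74 m.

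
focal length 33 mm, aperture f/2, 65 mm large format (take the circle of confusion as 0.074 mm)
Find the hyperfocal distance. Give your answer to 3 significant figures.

7.39 m

Hyperfocal distance H = f²/(N·c) + f = 33²/(2 × 0.074) + 33 = 1089/0.148 + 33 ≈ 7391.1 mm ≈ 7.39 m.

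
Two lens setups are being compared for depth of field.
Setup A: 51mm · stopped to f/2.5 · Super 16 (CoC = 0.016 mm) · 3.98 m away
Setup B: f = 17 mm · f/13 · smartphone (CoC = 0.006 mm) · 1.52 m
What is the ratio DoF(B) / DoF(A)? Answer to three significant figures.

Setup A: H = 51²/(2.5×0.016) + 51 ≈ 65076.0 mm; DoF = Df − Dn = 4235.95 − 3753.22 ≈ 482.73 mm.
Setup B: H = 17²/(13×0.006) + 17 ≈ 3722.1 mm; DoF = Df − Dn = 2557.4 − 1081.3 ≈ 1476.1 mm.
Ratio = 1476.1 / 482.73 ≈ 3.06.

3.06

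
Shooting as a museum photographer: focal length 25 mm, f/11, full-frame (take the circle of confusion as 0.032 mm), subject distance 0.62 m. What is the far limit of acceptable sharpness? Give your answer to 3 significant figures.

0.932 m

Hyperfocal distance H = f²/(N·c) + f = 25²/(11 × 0.032) + 25 = 625/0.352 + 25 ≈ 1800.6 mm ≈ 1.801 m.
Far limit Df = s·(H − f)/(H − s) = 620 × (1800.6 − 25) / (1800.6 − 620) = 620 × 1775.6 / 1180.6 ≈ 932.48 mm ≈ 0.932 m.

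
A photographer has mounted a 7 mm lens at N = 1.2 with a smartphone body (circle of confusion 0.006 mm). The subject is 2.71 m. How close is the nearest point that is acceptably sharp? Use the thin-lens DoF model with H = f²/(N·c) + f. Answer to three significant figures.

Hyperfocal distance H = f²/(N·c) + f = 7²/(1.2 × 0.006) + 7 = 49/0.0072 + 7 ≈ 6812.6 mm ≈ 6.813 m.
Near limit Dn = s·(H − f)/(H + s − 2f) = 2710 × (6812.6 − 7) / (6812.6 + 2710 − 2 × 7) = 2710 × 6805.6 / 9508.6 ≈ 1939.6 mm ≈ 1.94 m.

1.94 m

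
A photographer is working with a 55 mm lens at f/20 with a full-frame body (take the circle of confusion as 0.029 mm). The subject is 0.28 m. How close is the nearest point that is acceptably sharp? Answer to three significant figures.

Hyperfocal distance H = f²/(N·c) + f = 55²/(20 × 0.029) + 55 = 3025/0.58 + 55 ≈ 5270.5 mm ≈ 5.271 m.
Near limit Dn = s·(H − f)/(H + s − 2f) = 280 × (5270.5 − 55) / (5270.5 + 280 − 2 × 55) = 280 × 5215.5 / 5440.5 ≈ 268.42 mm.

268 mm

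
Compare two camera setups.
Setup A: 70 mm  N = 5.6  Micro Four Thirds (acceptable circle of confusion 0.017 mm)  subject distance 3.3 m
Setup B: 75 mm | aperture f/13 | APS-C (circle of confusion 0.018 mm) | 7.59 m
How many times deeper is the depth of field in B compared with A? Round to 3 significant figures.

12.6

Setup A: H = 70²/(5.6×0.017) + 70 ≈ 51540.6 mm; DoF = Df − Dn = 3520.96 − 3105.14 ≈ 415.82 mm.
Setup B: H = 75²/(13×0.018) + 75 ≈ 24113.5 mm; DoF = Df − Dn = 11042.0 − 5782.3 ≈ 5259.7 mm.
Ratio = 5259.7 / 415.82 ≈ 12.6.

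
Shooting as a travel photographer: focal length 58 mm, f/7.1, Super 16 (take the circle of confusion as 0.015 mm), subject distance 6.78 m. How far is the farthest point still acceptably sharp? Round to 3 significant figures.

8.61 m

Hyperfocal distance H = f²/(N·c) + f = 58²/(7.1 × 0.015) + 58 = 3364/0.1065 + 58 ≈ 31644.9 mm ≈ 31.64 m.
Far limit Df = s·(H − f)/(H − s) = 6780 × (31644.9 − 58) / (31644.9 − 6780) = 6780 × 31586.9 / 24864.9 ≈ 8612.9 mm ≈ 8.61 m.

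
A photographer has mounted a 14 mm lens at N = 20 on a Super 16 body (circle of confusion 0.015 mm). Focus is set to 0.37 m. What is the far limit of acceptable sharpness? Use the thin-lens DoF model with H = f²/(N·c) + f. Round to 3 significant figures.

0.813 m

Hyperfocal distance H = f²/(N·c) + f = 14²/(20 × 0.015) + 14 = 196/0.3 + 14 ≈ 667.3 mm ≈ 0.667 m.
Far limit Df = s·(H − f)/(H − s) = 370 × (667.3 − 14) / (667.3 − 370) = 370 × 653.3 / 297.3 ≈ 813.00 mm ≈ 0.813 m.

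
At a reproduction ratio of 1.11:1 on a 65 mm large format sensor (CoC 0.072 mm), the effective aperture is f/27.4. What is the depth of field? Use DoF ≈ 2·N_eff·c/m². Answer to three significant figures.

3.20 mm

At magnification m, DoF ≈ 2·N_eff·c/m² = 2 × 27.4 × 0.072 / 1.11² = 3.946 / 1.232 ≈ 3.2 mm.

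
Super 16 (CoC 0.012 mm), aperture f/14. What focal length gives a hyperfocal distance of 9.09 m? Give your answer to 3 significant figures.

From H = f²/(N·c) + f, with f ≪ H: f ≈ √(H·N·c) = √(9090 × 14 × 0.012) = √1527.1 ≈ 39.08 mm.
Exact: f² + N·c·f − N·c·H = 0 ⇒ f = (−N·c + √((N·c)² + 4·N·c·H))/2 = (−0.168 + √6108.5)/2 ≈ 38.994 mm ≈ 39.0 mm.

39.0 mm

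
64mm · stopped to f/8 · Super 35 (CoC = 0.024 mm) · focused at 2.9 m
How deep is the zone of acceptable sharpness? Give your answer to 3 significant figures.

0.785 m

Hyperfocal distance H = f²/(N·c) + f = 64²/(8 × 0.024) + 64 = 4096/0.192 + 64 ≈ 21397.3 mm ≈ 21.40 m.
Near limit Dn = s·(H − f)/(H + s − 2f) = 2900 × (21397.3 − 64) / (21397.3 + 2900 − 2 × 64) = 2900 × 21333.3 / 24169.3 ≈ 2559.72 mm.
Far limit Df = s·(H − f)/(H − s) = 2900 × (21397.3 − 64) / (21397.3 − 2900) = 2900 × 21333.3 / 18497.3 ≈ 3344.63 mm.
Depth of field = Df − Dn = 3344.63 − 2559.72 ≈ 784.91 mm ≈ 0.785 m.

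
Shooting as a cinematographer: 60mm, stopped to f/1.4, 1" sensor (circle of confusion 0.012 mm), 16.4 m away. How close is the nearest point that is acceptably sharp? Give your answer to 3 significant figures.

Hyperfocal distance H = f²/(N·c) + f = 60²/(1.4 × 0.012) + 60 = 3600/0.0168 + 60 ≈ 214345.7 mm ≈ 214.3 m.
Near limit Dn = s·(H − f)/(H + s − 2f) = 16400 × (214345.7 − 60) / (214345.7 + 16400 − 2 × 60) = 16400 × 214285.7 / 230625.7 ≈ 15238 mm ≈ 15.2 m.

15.2 m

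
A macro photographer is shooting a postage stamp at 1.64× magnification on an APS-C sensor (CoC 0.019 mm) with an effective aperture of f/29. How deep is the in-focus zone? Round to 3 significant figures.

0.410 mm

At magnification m, DoF ≈ 2·N_eff·c/m² = 2 × 29 × 0.019 / 1.64² = 1.102 / 2.69 ≈ 0.41 mm.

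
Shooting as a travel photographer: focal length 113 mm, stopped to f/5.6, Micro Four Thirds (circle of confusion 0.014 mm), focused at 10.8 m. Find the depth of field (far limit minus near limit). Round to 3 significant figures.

Hyperfocal distance H = f²/(N·c) + f = 113²/(5.6 × 0.014) + 113 = 12769/0.0784 + 113 ≈ 162982.9 mm ≈ 163.0 m.
Near limit Dn = s·(H − f)/(H + s − 2f) = 10800 × (162982.9 − 113) / (162982.9 + 10800 − 2 × 113) = 10800 × 162869.9 / 173556.9 ≈ 10135.0 mm.
Far limit Df = s·(H − f)/(H − s) = 10800 × (162982.9 − 113) / (162982.9 − 10800) = 10800 × 162869.9 / 152182.9 ≈ 11558.4 mm.
Depth of field = Df − Dn = 11558.4 − 10135.0 ≈ 1423.4 mm ≈ 1.42 m.

1.42 m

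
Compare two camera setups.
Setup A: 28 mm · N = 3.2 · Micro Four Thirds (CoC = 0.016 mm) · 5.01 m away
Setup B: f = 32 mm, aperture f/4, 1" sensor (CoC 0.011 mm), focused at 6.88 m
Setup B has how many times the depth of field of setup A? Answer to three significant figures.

1.22

Setup A: H = 28²/(3.2×0.016) + 28 ≈ 15340.5 mm; DoF = Df − Dn = 7426.1 − 3780.1 ≈ 3646.0 mm.
Setup B: H = 32²/(4×0.011) + 32 ≈ 23304.7 mm; DoF = Df − Dn = 9748.5 − 5315.8 ≈ 4432.7 mm.
Ratio = 4432.7 / 3646.0 ≈ 1.22.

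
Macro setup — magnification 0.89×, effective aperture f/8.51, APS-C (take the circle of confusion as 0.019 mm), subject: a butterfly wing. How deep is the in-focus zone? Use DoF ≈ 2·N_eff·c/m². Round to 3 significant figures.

At magnification m, DoF ≈ 2·N_eff·c/m² = 2 × 8.51 × 0.019 / 0.89² = 0.3234 / 0.7921 ≈ 0.408 mm.

0.408 mm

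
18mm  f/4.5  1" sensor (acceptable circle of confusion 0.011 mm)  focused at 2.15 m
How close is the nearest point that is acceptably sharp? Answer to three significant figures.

Hyperfocal distance H = f²/(N·c) + f = 18²/(4.5 × 0.011) + 18 = 324/0.0495 + 18 ≈ 6563.5 mm ≈ 6.563 m.
Near limit Dn = s·(H − f)/(H + s − 2f) = 2150 × (6563.5 − 18) / (6563.5 + 2150 − 2 × 18) = 2150 × 6545.5 / 8677.5 ≈ 1621.8 mm ≈ 1.62 m.

1.62 m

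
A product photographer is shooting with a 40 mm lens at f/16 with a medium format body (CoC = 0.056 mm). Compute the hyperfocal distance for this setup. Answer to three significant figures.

1.83 m

Hyperfocal distance H = f²/(N·c) + f = 40²/(16 × 0.056) + 40 = 1600/0.896 + 40 ≈ 1825.7 mm ≈ 1.83 m.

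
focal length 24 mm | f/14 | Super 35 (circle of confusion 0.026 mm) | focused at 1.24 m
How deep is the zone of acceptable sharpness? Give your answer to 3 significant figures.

4.65 m

Hyperfocal distance H = f²/(N·c) + f = 24²/(14 × 0.026) + 24 = 576/0.364 + 24 ≈ 1606.4 mm ≈ 1.606 m.
Near limit Dn = s·(H − f)/(H + s − 2f) = 1240 × (1606.4 − 24) / (1606.4 + 1240 − 2 × 24) = 1240 × 1582.4 / 2798.4 ≈ 701.2 mm.
Far limit Df = s·(H − f)/(H − s) = 1240 × (1606.4 − 24) / (1606.4 − 1240) = 1240 × 1582.4 / 366.4 ≈ 5355.1 mm.
Depth of field = Df − Dn = 5355.1 − 701.2 ≈ 4653.9 mm ≈ 4.65 m.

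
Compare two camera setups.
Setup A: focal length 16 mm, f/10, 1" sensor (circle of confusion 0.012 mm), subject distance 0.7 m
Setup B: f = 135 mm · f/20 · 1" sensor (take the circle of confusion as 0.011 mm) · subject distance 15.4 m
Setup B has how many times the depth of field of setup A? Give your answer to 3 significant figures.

11.7

Setup A: H = 16²/(10×0.012) + 16 ≈ 2149.3 mm; DoF = Df − Dn = 1030.36 − 530.05 ≈ 500.31 mm.
Setup B: H = 135²/(20×0.011) + 135 ≈ 82975.9 mm; DoF = Df − Dn = 18878.8 − 13003.8 ≈ 5875.0 mm.
Ratio = 5875.0 / 500.31 ≈ 11.7.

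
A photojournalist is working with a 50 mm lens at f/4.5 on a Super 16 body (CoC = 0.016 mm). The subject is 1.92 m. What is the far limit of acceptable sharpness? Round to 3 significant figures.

2.03 m

Hyperfocal distance H = f²/(N·c) + f = 50²/(4.5 × 0.016) + 50 = 2500/0.072 + 50 ≈ 34772.2 mm ≈ 34.77 m.
Far limit Df = s·(H − f)/(H − s) = 1920 × (34772.2 − 50) / (34772.2 − 1920) = 1920 × 34722.2 / 32852.2 ≈ 2029.3 mm ≈ 2.03 m.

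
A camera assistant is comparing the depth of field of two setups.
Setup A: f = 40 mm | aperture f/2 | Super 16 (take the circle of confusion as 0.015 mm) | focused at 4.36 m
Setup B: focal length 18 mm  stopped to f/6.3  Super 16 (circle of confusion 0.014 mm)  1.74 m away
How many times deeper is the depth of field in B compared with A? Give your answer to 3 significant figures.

2.94

Setup A: H = 40²/(2×0.015) + 40 ≈ 53373.3 mm; DoF = Df − Dn = 4744.29 − 4033.30 ≈ 710.99 mm.
Setup B: H = 18²/(6.3×0.014) + 18 ≈ 3691.5 mm; DoF = Df − Dn = 3275.4 − 1184.7 ≈ 2090.7 mm.
Ratio = 2090.7 / 710.99 ≈ 2.94.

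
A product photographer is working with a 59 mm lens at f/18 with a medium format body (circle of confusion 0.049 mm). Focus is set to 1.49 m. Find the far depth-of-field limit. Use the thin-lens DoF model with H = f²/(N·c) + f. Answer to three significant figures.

2.34 m

Hyperfocal distance H = f²/(N·c) + f = 59²/(18 × 0.049) + 59 = 3481/0.882 + 59 ≈ 4005.7 mm ≈ 4.006 m.
Far limit Df = s·(H − f)/(H − s) = 1490 × (4005.7 − 59) / (4005.7 − 1490) = 1490 × 3946.7 / 2515.7 ≈ 2337.5 mm ≈ 2.34 m.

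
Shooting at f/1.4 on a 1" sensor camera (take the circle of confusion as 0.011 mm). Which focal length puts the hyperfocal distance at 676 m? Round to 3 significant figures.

From H = f²/(N·c) + f, with f ≪ H: f ≈ √(H·N·c) = √(676000 × 1.4 × 0.011) = √10410 ≈ 102.0 mm.
The +f correction barely moves this — solving exactly, f² + N·c·f − N·c·H = 0 ⇒ f = (−N·c + √((N·c)² + 4·N·c·H))/2 = (−0.0154 + √41642)/2 ≈ 102.02 mm, so f ≈ 102 mm.

102 mm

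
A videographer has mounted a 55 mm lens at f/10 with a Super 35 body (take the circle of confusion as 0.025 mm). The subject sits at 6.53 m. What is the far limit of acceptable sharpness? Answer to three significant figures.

14.0 m

Hyperfocal distance H = f²/(N·c) + f = 55²/(10 × 0.025) + 55 = 3025/0.25 + 55 ≈ 12155.0 mm ≈ 12.15 m.
Far limit Df = s·(H − f)/(H − s) = 6530 × (12155.0 − 55) / (12155.0 − 6530) = 6530 × 12100.0 / 5625.0 ≈ 14047 mm ≈ 14.0 m.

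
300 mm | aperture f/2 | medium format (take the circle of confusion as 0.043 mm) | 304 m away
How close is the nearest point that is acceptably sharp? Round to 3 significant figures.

Hyperfocal distance H = f²/(N·c) + f = 300²/(2 × 0.043) + 300 = 90000/0.086 + 300 ≈ 1046811.6 mm ≈ 1047 m.
Near limit Dn = s·(H − f)/(H + s − 2f) = 304000 × (1046811.6 − 300) / (1046811.6 + 304000 − 2 × 300) = 304000 × 1046511.6 / 1350211.6 ≈ 235622 mm ≈ 236 m.

236 m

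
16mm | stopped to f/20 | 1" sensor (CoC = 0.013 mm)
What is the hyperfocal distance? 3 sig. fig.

1.00 m

Hyperfocal distance H = f²/(N·c) + f = 16²/(20 × 0.013) + 16 = 256/0.26 + 16 ≈ 1000.6 mm ≈ 1.00 m.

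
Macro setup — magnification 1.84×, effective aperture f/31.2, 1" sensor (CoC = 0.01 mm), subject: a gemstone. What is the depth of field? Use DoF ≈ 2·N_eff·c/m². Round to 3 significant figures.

0.184 mm

At magnification m, DoF ≈ 2·N_eff·c/m² = 2 × 31.2 × 0.01 / 1.84² = 0.624 / 3.386 ≈ 0.184 mm.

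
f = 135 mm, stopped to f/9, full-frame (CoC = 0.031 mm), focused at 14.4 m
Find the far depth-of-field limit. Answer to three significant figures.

18.4 m

Hyperfocal distance H = f²/(N·c) + f = 135²/(9 × 0.031) + 135 = 18225/0.279 + 135 ≈ 65457.6 mm ≈ 65.46 m.
Far limit Df = s·(H − f)/(H − s) = 14400 × (65457.6 − 135) / (65457.6 − 14400) = 14400 × 65322.6 / 51057.6 ≈ 18423 mm ≈ 18.4 m.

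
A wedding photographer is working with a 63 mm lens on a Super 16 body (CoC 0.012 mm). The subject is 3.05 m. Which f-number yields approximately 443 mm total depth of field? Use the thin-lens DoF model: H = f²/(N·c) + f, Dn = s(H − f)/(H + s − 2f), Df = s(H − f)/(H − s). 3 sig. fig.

f/8

Write h = H − f = f²/(N·c). The thin-lens limits are Dn = s·h/(h + (s−f)) and Df = s·h/(h − (s−f)), so DoF = Df − Dn = 2·s·(s−f)·h / (h² − (s−f)²).
That is a quadratic in h: DoF·h² − 2·s·(s−f)·h − DoF·(s−f)² = 0 ⇒ h = (s−f)·(s + √(s² + DoF²)) / DoF = 2987 × (3050 + √(3050² + 443²)) / 443 = 2987 × (3050 + 3082.00) / 443 ≈ 41346 mm.
Then N = f²/(c·h) = 63² / (0.012 × 41346) = 3969 / 496.15 ≈ 8.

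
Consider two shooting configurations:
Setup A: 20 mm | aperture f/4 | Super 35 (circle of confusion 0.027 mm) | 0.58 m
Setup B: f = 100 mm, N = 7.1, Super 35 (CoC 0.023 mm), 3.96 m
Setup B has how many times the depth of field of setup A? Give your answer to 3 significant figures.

2.79

Setup A: H = 20²/(4×0.027) + 20 ≈ 3723.7 mm; DoF = Df − Dn = 683.32 − 503.82 ≈ 179.50 mm.
Setup B: H = 100²/(7.1×0.023) + 100 ≈ 61337.0 mm; DoF = Df − Dn = 4226.41 − 3725.19 ≈ 501.22 mm.
Ratio = 501.22 / 179.50 ≈ 2.79.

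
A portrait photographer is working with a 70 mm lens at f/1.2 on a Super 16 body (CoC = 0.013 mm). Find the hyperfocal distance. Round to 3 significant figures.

Hyperfocal distance H = f²/(N·c) + f = 70²/(1.2 × 0.013) + 70 = 4900/0.0156 + 70 ≈ 314172.6 mm ≈ 314 m.

314 m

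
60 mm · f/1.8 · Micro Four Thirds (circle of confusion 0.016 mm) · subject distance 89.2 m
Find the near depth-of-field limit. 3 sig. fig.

Hyperfocal distance H = f²/(N·c) + f = 60²/(1.8 × 0.016) + 60 = 3600/0.0288 + 60 ≈ 125060.0 mm ≈ 125.1 m.
Near limit Dn = s·(H − f)/(H + s − 2f) = 89200 × (125060.0 − 60) / (125060.0 + 89200 − 2 × 60) = 89200 × 125000.0 / 214140.0 ≈ 52069 mm ≈ 52.1 m.

52.1 m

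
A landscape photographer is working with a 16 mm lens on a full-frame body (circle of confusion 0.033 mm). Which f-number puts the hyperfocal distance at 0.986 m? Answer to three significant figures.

f/8

Rearrange H = f²/(N·c) + f for N: N = f² / ((H − f)·c).
N = 16² / ((986 − 16) × 0.033) = 256 / 32.01 ≈ 8.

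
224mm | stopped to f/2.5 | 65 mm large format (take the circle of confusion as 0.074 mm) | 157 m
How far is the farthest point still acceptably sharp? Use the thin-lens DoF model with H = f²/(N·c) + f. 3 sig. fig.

Hyperfocal distance H = f²/(N·c) + f = 224²/(2.5 × 0.074) + 224 = 50176/0.185 + 224 ≈ 271445.6 mm ≈ 271.4 m.
Far limit Df = s·(H − f)/(H − s) = 157000 × (271445.6 − 224) / (271445.6 − 157000) = 157000 × 271221.6 / 114445.6 ≈ 372070 mm ≈ 372 m.

372 m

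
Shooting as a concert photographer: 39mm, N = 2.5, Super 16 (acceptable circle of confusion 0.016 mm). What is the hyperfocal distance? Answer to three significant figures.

Hyperfocal distance H = f²/(N·c) + f = 39²/(2.5 × 0.016) + 39 = 1521/0.04 + 39 ≈ 38064.0 mm ≈ 38.1 m.

38.1 m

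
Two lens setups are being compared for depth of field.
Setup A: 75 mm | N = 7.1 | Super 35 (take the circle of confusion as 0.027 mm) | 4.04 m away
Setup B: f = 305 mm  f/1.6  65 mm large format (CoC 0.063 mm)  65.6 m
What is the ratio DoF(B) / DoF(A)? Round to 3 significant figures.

8.39

Setup A: H = 75²/(7.1×0.027) + 75 ≈ 29417.7 mm; DoF = Df − Dn = 4671.2 − 3559.1 ≈ 1112.1 mm.
Setup B: H = 305²/(1.6×0.063) + 305 ≈ 923172.1 mm; DoF = Df − Dn = 70594.7 − 61265.3 ≈ 9329.4 mm.
Ratio = 9329.4 / 1112.1 ≈ 8.39.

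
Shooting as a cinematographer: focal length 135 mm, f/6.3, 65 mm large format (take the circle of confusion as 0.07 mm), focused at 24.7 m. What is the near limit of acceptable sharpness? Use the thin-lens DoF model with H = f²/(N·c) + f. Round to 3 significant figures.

15.5 m

Hyperfocal distance H = f²/(N·c) + f = 135²/(6.3 × 0.07) + 135 = 18225/0.441 + 135 ≈ 41461.5 mm ≈ 41.46 m.
Near limit Dn = s·(H − f)/(H + s − 2f) = 24700 × (41461.5 − 135) / (41461.5 + 24700 − 2 × 135) = 24700 × 41326.5 / 65891.5 ≈ 15492 mm ≈ 15.5 m.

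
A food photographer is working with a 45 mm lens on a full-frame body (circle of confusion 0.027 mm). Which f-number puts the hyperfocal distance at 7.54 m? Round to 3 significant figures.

f/10

Rearrange H = f²/(N·c) + f for N: N = f² / ((H − f)·c).
N = 45² / ((7540 − 45) × 0.027) = 2025 / 202.4 ≈ 10.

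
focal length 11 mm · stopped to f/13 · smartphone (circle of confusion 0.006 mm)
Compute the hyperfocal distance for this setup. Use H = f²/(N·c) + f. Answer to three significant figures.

1.56 m

Hyperfocal distance H = f²/(N·c) + f = 11²/(13 × 0.006) + 11 = 121/0.078 + 11 ≈ 1562.3 mm ≈ 1.56 m.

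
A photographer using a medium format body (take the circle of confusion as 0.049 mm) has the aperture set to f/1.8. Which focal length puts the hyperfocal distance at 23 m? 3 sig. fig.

45.0 mm

From H = f²/(N·c) + f, with f ≪ H: f ≈ √(H·N·c) = √(23000 × 1.8 × 0.049) = √2028.6 ≈ 45.04 mm.
The +f correction barely moves this — solving exactly, f² + N·c·f − N·c·H = 0 ⇒ f = (−N·c + √((N·c)² + 4·N·c·H))/2 = (−0.0882 + √8114.4)/2 ≈ 44.996 mm, so f ≈ 45.0 mm.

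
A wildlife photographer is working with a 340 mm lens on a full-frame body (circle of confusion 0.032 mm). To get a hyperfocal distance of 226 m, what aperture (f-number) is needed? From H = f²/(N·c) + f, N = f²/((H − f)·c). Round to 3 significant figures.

Rearrange H = f²/(N·c) + f for N: N = f² / ((H − f)·c).
N = 340² / ((226000 − 340) × 0.032) = 115600 / 7221 ≈ 16.

f/16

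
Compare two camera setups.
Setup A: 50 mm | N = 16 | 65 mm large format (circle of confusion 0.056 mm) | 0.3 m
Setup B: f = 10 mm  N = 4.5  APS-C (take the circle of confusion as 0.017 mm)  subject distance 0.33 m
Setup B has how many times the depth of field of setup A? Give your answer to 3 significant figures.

3.17

Setup A: H = 50²/(16×0.056) + 50 ≈ 2840.2 mm; DoF = Df − Dn = 329.525 − 275.330 ≈ 54.195 mm.
Setup B: H = 10²/(4.5×0.017) + 10 ≈ 1317.2 mm; DoF = Df − Dn = 436.97 − 265.10 ≈ 171.87 mm.
Ratio = 171.87 / 54.195 ≈ 3.17.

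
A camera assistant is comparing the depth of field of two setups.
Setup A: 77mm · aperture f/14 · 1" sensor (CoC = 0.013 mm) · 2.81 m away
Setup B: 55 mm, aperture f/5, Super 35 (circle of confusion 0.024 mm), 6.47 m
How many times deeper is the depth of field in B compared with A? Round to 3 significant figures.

7.42

Setup A: H = 77²/(14×0.013) + 77 ≈ 32653.9 mm; DoF = Df − Dn = 3067.33 − 2592.51 ≈ 474.82 mm.
Setup B: H = 55²/(5×0.024) + 55 ≈ 25263.3 mm; DoF = Df − Dn = 8678.5 − 5157.5 ≈ 3521.0 mm.
Ratio = 3521.0 / 474.82 ≈ 7.42.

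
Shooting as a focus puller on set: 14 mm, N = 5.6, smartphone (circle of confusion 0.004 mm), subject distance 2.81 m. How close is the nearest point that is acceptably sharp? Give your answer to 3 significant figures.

2.13 m

Hyperfocal distance H = f²/(N·c) + f = 14²/(5.6 × 0.004) + 14 = 196/0.0224 + 14 ≈ 8764.0 mm ≈ 8.764 m.
Near limit Dn = s·(H − f)/(H + s − 2f) = 2810 × (8764.0 − 14) / (8764.0 + 2810 − 2 × 14) = 2810 × 8750.0 / 11546.0 ≈ 2129.5 mm ≈ 2.13 m.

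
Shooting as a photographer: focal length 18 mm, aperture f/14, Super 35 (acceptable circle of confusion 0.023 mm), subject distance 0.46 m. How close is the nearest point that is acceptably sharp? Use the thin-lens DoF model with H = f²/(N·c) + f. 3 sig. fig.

Hyperfocal distance H = f²/(N·c) + f = 18²/(14 × 0.023) + 18 = 324/0.322 + 18 ≈ 1024.2 mm ≈ 1.024 m.
Near limit Dn = s·(H − f)/(H + s − 2f) = 460 × (1024.2 − 18) / (1024.2 + 460 − 2 × 18) = 460 × 1006.2 / 1448.2 ≈ 319.61 mm.

320 mm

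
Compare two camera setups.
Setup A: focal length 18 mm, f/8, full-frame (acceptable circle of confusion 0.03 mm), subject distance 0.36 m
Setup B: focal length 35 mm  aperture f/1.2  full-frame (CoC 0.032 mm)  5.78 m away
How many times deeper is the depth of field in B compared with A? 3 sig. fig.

Setup A: H = 18²/(8×0.03) + 18 ≈ 1368.0 mm; DoF = Df − Dn = 482.14 − 287.23 ≈ 194.91 mm.
Setup B: H = 35²/(1.2×0.032) + 35 ≈ 31936.0 mm; DoF = Df − Dn = 7049.5 − 4897.9 ≈ 2151.6 mm.
Ratio = 2151.6 / 194.91 ≈ 11.0.

11.0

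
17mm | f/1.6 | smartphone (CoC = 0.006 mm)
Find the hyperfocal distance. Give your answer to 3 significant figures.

Hyperfocal distance H = f²/(N·c) + f = 17²/(1.6 × 0.006) + 17 = 289/0.0096 + 17 ≈ 30121.2 mm ≈ 30.1 m.

30.1 m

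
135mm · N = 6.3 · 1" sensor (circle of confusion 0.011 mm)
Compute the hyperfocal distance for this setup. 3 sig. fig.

Hyperfocal distance H = f²/(N·c) + f = 135²/(6.3 × 0.011) + 135 = 18225/0.0693 + 135 ≈ 263122.0 mm ≈ 263 m.

263 m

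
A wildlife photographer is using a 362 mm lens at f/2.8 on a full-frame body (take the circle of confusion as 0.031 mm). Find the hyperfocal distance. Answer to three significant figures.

1510 m

Hyperfocal distance H = f²/(N·c) + f = 362²/(2.8 × 0.031) + 362 = 131044/0.0868 + 362 ≈ 1510085.5 mm ≈ 1510 m.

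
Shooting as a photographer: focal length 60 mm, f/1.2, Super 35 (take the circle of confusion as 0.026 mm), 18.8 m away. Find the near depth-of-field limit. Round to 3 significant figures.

Hyperfocal distance H = f²/(N·c) + f = 60²/(1.2 × 0.026) + 60 = 3600/0.0312 + 60 ≈ 115444.6 mm ≈ 115.4 m.
Near limit Dn = s·(H − f)/(H + s − 2f) = 18800 × (115444.6 − 60) / (115444.6 + 18800 − 2 × 60) = 18800 × 115384.6 / 134124.6 ≈ 16173 mm ≈ 16.2 m.

16.2 m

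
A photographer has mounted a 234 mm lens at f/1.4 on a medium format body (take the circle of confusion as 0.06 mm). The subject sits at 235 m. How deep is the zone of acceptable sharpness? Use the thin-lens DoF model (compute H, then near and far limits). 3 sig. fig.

194 m

Hyperfocal distance H = f²/(N·c) + f = 234²/(1.4 × 0.06) + 234 = 54756/0.084 + 234 ≈ 652091.1 mm ≈ 652.1 m.
Near limit Dn = s·(H − f)/(H + s − 2f) = 235000 × (652091.1 − 234) / (652091.1 + 235000 − 2 × 234) = 235000 × 651857.1 / 886623.1 ≈ 172775 mm.
Far limit Df = s·(H − f)/(H − s) = 235000 × (652091.1 − 234) / (652091.1 − 235000) = 235000 × 651857.1 / 417091.1 ≈ 367273 mm.
Depth of field = Df − Dn = 367273 − 172775 ≈ 194498 mm ≈ 194 m.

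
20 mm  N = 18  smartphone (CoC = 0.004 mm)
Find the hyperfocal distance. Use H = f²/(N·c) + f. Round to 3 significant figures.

5.58 m

Hyperfocal distance H = f²/(N·c) + f = 20²/(18 × 0.004) + 20 = 400/0.072 + 20 ≈ 5575.6 mm ≈ 5.58 m.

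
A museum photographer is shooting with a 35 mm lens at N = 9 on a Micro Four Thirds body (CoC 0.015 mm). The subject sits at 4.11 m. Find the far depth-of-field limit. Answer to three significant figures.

Hyperfocal distance H = f²/(N·c) + f = 35²/(9 × 0.015) + 35 = 1225/0.135 + 35 ≈ 9109.1 mm ≈ 9.109 m.
Far limit Df = s·(H − f)/(H − s) = 4110 × (9109.1 − 35) / (9109.1 − 4110) = 4110 × 9074.1 / 4999.1 ≈ 7460.3 mm ≈ 7.46 m.

7.46 m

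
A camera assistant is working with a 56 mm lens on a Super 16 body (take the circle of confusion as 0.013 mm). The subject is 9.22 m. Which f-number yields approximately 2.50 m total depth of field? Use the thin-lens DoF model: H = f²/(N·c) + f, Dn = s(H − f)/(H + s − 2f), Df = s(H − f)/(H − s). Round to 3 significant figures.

f/3.51

Write h = H − f = f²/(N·c). The thin-lens limits are Dn = s·h/(h + (s−f)) and Df = s·h/(h − (s−f)), so DoF = Df − Dn = 2·s·(s−f)·h / (h² − (s−f)²).
That is a quadratic in h: DoF·h² − 2·s·(s−f)·h − DoF·(s−f)² = 0 ⇒ h = (s−f)·(s + √(s² + DoF²)) / DoF = 9164 × (9220 + √(9220² + 2500²)) / 2500 = 9164 × (9220 + 9552.93) / 2500 ≈ 68814 mm.
Then N = f²/(c·h) = 56² / (0.013 × 68814) = 3136 / 894.58 ≈ 3.51.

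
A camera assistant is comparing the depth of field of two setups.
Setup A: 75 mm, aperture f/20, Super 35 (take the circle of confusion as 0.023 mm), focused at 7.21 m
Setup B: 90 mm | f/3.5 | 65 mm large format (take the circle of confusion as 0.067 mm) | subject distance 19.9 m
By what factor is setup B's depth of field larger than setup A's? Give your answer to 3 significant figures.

2.67

Setup A: H = 75²/(20×0.023) + 75 ≈ 12303.3 mm; DoF = Df − Dn = 17310 − 4553 ≈ 12757 mm.
Setup B: H = 90²/(3.5×0.067) + 90 ≈ 34631.6 mm; DoF = Df − Dn = 46660 − 12647 ≈ 34013 mm.
Ratio = 34013 / 12757 ≈ 2.67.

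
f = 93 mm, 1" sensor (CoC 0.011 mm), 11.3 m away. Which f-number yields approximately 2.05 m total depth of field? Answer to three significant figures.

f/6.31

Write h = H − f = f²/(N·c). The thin-lens limits are Dn = s·h/(h + (s−f)) and Df = s·h/(h − (s−f)), so DoF = Df − Dn = 2·s·(s−f)·h / (h² − (s−f)²).
That is a quadratic in h: DoF·h² − 2·s·(s−f)·h − DoF·(s−f)² = 0 ⇒ h = (s−f)·(s + √(s² + DoF²)) / DoF = 11207 × (11300 + √(11300² + 2050²)) / 2050 = 11207 × (11300 + 11484.4) / 2050 ≈ 124559 mm.
Then N = f²/(c·h) = 93² / (0.011 × 124559) = 8649 / 1370.1 ≈ 6.31.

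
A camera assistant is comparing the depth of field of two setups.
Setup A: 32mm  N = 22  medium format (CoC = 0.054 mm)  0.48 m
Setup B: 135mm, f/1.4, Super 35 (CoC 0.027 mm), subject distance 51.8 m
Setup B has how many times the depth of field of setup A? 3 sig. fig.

16.4

Setup A: H = 32²/(22×0.054) + 32 ≈ 894.0 mm; DoF = Df − Dn = 999.48 − 315.84 ≈ 683.64 mm.
Setup B: H = 135²/(1.4×0.027) + 135 ≈ 482277.9 mm; DoF = Df − Dn = 58017 − 46786 ≈ 11231 mm.
Ratio = 11231 / 683.64 ≈ 16.4.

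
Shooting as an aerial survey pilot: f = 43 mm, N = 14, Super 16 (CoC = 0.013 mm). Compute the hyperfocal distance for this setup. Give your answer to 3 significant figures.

10.2 m

Hyperfocal distance H = f²/(N·c) + f = 43²/(14 × 0.013) + 43 = 1849/0.182 + 43 ≈ 10202.3 mm ≈ 10.2 m.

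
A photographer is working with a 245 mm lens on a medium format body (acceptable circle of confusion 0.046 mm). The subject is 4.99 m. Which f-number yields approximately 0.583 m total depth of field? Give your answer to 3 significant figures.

f/16

Write h = H − f = f²/(N·c). The thin-lens limits are Dn = s·h/(h + (s−f)) and Df = s·h/(h − (s−f)), so DoF = Df − Dn = 2·s·(s−f)·h / (h² − (s−f)²).
That is a quadratic in h: DoF·h² − 2·s·(s−f)·h − DoF·(s−f)² = 0 ⇒ h = (s−f)·(s + √(s² + DoF²)) / DoF = 4745 × (4990 + √(4990² + 583²)) / 583 = 4745 × (4990 + 5023.94) / 583 ≈ 81503 mm.
Then N = f²/(c·h) = 245² / (0.046 × 81503) = 60025 / 3749.1 ≈ 16.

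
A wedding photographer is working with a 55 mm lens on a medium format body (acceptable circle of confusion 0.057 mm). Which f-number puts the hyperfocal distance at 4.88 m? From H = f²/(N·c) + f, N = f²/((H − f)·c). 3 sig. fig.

Rearrange H = f²/(N·c) + f for N: N = f² / ((H − f)·c).
N = 55² / ((4880 − 55) × 0.057) = 3025 / 275.0 ≈ 11.

f/11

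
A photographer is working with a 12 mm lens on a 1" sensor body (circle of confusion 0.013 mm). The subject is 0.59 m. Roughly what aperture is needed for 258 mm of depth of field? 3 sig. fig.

Write h = H − f = f²/(N·c). The thin-lens limits are Dn = s·h/(h + (s−f)) and Df = s·h/(h − (s−f)), so DoF = Df − Dn = 2·s·(s−f)·h / (h² − (s−f)²).
That is a quadratic in h: DoF·h² − 2·s·(s−f)·h − DoF·(s−f)² = 0 ⇒ h = (s−f)·(s + √(s² + DoF²)) / DoF = 578 × (590 + √(590² + 258²)) / 258 = 578 × (590 + 643.944) / 258 ≈ 2764.4 mm.
Then N = f²/(c·h) = 12² / (0.013 × 2764.4) = 144 / 35.937 ≈ 4.01.

f/4.01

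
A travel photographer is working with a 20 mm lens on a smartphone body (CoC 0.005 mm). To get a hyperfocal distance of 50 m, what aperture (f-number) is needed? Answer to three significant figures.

f/1.60

Rearrange H = f²/(N·c) + f for N: N = f² / ((H − f)·c).
N = 20² / ((50000 − 20) × 0.005) = 400 / 249.9 ≈ 1.60.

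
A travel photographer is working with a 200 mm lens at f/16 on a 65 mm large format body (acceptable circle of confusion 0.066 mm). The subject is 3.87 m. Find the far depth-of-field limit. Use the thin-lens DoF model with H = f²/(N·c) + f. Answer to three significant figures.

4.29 m

Hyperfocal distance H = f²/(N·c) + f = 200²/(16 × 0.066) + 200 = 40000/1.056 + 200 ≈ 38078.8 mm ≈ 38.08 m.
Far limit Df = s·(H − f)/(H − s) = 3870 × (38078.8 − 200) / (38078.8 − 3870) = 3870 × 37878.8 / 34208.8 ≈ 4285.2 mm ≈ 4.29 m.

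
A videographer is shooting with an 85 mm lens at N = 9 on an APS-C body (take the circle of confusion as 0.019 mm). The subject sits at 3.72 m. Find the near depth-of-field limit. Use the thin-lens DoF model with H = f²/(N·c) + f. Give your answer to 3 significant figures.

Hyperfocal distance H = f²/(N·c) + f = 85²/(9 × 0.019) + 85 = 7225/0.171 + 85 ≈ 42336.5 mm ≈ 42.34 m.
Near limit Dn = s·(H − f)/(H + s − 2f) = 3720 × (42336.5 − 85) / (42336.5 + 3720 − 2 × 85) = 3720 × 42251.5 / 45886.5 ≈ 3425.3 mm ≈ 3.43 m.

3.43 m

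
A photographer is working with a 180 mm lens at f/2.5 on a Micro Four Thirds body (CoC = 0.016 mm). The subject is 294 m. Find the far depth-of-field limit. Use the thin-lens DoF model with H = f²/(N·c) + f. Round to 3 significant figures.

461 m

Hyperfocal distance H = f²/(N·c) + f = 180²/(2.5 × 0.016) + 180 = 32400/0.04 + 180 ≈ 810180.0 mm ≈ 810.2 m.
Far limit Df = s·(H − f)/(H − s) = 294000 × (810180.0 − 180) / (810180.0 − 294000) = 294000 × 810000.0 / 516180.0 ≈ 461351 mm ≈ 461 m.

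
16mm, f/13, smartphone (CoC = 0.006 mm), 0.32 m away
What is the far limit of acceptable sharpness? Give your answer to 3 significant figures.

Hyperfocal distance H = f²/(N·c) + f = 16²/(13 × 0.006) + 16 = 256/0.078 + 16 ≈ 3298.1 mm ≈ 3.298 m.
Far limit Df = s·(H − f)/(H − s) = 320 × (3298.1 − 16) / (3298.1 − 320) = 320 × 3282.1 / 2978.1 ≈ 352.67 mm.

353 mm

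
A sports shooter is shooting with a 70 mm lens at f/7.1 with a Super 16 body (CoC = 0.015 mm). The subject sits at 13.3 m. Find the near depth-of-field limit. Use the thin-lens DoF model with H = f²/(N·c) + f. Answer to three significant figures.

10.3 m

Hyperfocal distance H = f²/(N·c) + f = 70²/(7.1 × 0.015) + 70 = 4900/0.1065 + 70 ≈ 46079.4 mm ≈ 46.08 m.
Near limit Dn = s·(H − f)/(H + s − 2f) = 13300 × (46079.4 − 70) / (46079.4 + 13300 − 2 × 70) = 13300 × 46009.4 / 59239.4 ≈ 10330 mm ≈ 10.3 m.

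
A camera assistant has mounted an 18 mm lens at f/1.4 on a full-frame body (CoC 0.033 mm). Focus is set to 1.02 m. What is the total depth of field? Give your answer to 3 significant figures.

298 mm

Hyperfocal distance H = f²/(N·c) + f = 18²/(1.4 × 0.033) + 18 = 324/0.0462 + 18 ≈ 7031.0 mm ≈ 7.031 m.
Near limit Dn = s·(H − f)/(H + s − 2f) = 1020 × (7031.0 − 18) / (7031.0 + 1020 − 2 × 18) = 1020 × 7013.0 / 8015.0 ≈ 892.48 mm.
Far limit Df = s·(H − f)/(H − s) = 1020 × (7031.0 − 18) / (7031.0 − 1020) = 1020 × 7013.0 / 6011.0 ≈ 1190.03 mm.
Depth of field = Df − Dn = 1190.03 − 892.48 ≈ 297.55 mm.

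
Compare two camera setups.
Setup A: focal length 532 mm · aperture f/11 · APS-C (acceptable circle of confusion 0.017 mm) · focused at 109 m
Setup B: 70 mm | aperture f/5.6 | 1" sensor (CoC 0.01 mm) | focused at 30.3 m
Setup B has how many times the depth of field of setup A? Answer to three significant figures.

1.51

Setup A: H = 532²/(11×0.017) + 532 ≈ 1514029.3 mm; DoF = Df − Dn = 117415 − 101711 ≈ 15704 mm.
Setup B: H = 70²/(5.6×0.01) + 70 ≈ 87570.0 mm; DoF = Df − Dn = 46294 − 22520 ≈ 23774 mm.
Ratio = 23774 / 15704 ≈ 1.51.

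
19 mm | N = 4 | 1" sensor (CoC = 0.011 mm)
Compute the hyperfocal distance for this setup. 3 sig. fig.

8.22 m

Hyperfocal distance H = f²/(N·c) + f = 19²/(4 × 0.011) + 19 = 361/0.044 + 19 ≈ 8223.5 mm ≈ 8.22 m.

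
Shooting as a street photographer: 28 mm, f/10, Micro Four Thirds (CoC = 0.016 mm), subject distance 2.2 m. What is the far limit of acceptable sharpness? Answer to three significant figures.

Hyperfocal distance H = f²/(N·c) + f = 28²/(10 × 0.016) + 28 = 784/0.16 + 28 ≈ 4928.0 mm ≈ 4.928 m.
Far limit Df = s·(H − f)/(H − s) = 2200 × (4928.0 − 28) / (4928.0 − 2200) = 2200 × 4900.0 / 2728.0 ≈ 3951.6 mm ≈ 3.95 m.

3.95 m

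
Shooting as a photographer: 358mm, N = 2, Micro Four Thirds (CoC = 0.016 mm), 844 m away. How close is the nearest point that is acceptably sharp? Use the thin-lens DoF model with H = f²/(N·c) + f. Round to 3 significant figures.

697 m

Hyperfocal distance H = f²/(N·c) + f = 358²/(2 × 0.016) + 358 = 128164/0.032 + 358 ≈ 4005483.0 mm ≈ 4005 m.
Near limit Dn = s·(H − f)/(H + s − 2f) = 844000 × (4005483.0 − 358) / (4005483.0 + 844000 − 2 × 358) = 844000 × 4005125.0 / 4848767.0 ≈ 697152 mm ≈ 697 m.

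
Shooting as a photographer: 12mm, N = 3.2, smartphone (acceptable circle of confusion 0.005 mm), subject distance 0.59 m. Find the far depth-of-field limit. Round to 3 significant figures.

Hyperfocal distance H = f²/(N·c) + f = 12²/(3.2 × 0.005) + 12 = 144/0.016 + 12 ≈ 9012.0 mm ≈ 9.012 m.
Far limit Df = s·(H − f)/(H − s) = 590 × (9012.0 − 12) / (9012.0 − 590) = 590 × 9000.0 / 8422.0 ≈ 630.49 mm ≈ 0.630 m.

0.630 m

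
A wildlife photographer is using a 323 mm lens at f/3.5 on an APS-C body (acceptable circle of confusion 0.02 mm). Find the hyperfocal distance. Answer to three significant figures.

Hyperfocal distance H = f²/(N·c) + f = 323²/(3.5 × 0.02) + 323 = 104329/0.07 + 323 ≈ 1490737.3 mm ≈ 1490 m.

1490 m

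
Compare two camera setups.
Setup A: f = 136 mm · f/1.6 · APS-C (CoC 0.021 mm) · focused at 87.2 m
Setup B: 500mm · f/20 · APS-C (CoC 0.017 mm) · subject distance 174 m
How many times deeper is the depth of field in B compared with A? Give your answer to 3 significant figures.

3.07

Setup A: H = 136²/(1.6×0.021) + 136 ≈ 550612.2 mm; DoF = Df − Dn = 103583 − 75292 ≈ 28291 mm.
Setup B: H = 500²/(20×0.017) + 500 ≈ 735794.1 mm; DoF = Df − Dn = 227737 − 140781 ≈ 86956 mm.
Ratio = 86956 / 28291 ≈ 3.07.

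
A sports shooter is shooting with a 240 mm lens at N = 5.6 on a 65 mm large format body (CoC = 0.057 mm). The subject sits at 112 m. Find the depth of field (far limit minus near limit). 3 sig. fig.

225 m

Hyperfocal distance H = f²/(N·c) + f = 240²/(5.6 × 0.057) + 240 = 57600/0.3192 + 240 ≈ 180691.1 mm ≈ 180.7 m.
Near limit Dn = s·(H − f)/(H + s − 2f) = 112000 × (180691.1 − 240) / (180691.1 + 112000 − 2 × 240) = 112000 × 180451.1 / 292211.1 ≈ 69164 mm.
Far limit Df = s·(H − f)/(H − s) = 112000 × (180691.1 − 240) / (180691.1 − 112000) = 112000 × 180451.1 / 68691.1 ≈ 294223 mm.
Depth of field = Df − Dn = 294223 − 69164 ≈ 225059 mm ≈ 225 m.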